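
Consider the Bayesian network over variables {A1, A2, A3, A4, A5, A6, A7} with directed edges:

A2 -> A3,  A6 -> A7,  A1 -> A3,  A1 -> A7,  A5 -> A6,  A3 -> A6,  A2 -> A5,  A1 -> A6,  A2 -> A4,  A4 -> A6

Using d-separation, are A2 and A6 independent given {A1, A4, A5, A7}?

We examine all 5 paths between A2 and A6:
  1. A2 → A5 → A6 — A5:chain[blocks] ⇒ blocked
  2. A2 → A3 → A6 — A3:chain[open] ⇒ active
  3. A2 → A3 ← A1 → A7 ← A6 — A3:collider[open]; A1:fork[blocks]; A7:collider[open] ⇒ blocked
  4. A2 → A3 ← A1 → A6 — A3:collider[open]; A1:fork[blocks] ⇒ blocked
  5. A2 → A4 → A6 — A4:chain[blocks] ⇒ blocked
Because an active path exists, A2 and A6 are not d-separated.

No — A2 and A6 are not d-separated given {A1, A4, A5, A7}.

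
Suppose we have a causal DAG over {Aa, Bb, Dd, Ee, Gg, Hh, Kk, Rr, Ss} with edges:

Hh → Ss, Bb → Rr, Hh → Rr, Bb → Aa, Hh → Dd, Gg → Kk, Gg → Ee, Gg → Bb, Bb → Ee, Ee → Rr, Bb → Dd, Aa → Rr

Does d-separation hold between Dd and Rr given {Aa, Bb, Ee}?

No — Dd and Rr are not d-separated given {Aa, Bb, Ee}.

We examine all 5 paths between Dd and Rr:
  1. Dd ← Bb → Ee → Rr — Bb:fork[blocks]; Ee:chain[blocks] ⇒ blocked
  2. Dd ← Bb ← Gg → Ee → Rr — Bb:chain[blocks]; Gg:fork[open]; Ee:chain[blocks] ⇒ blocked
  3. Dd ← Bb → Aa → Rr — Bb:fork[blocks]; Aa:chain[blocks] ⇒ blocked
  4. Dd ← Bb → Rr — Bb:fork[blocks] ⇒ blocked
  5. Dd ← Hh → Rr — Hh:fork[open] ⇒ active
At least one path is unblocked, so d-separation fails.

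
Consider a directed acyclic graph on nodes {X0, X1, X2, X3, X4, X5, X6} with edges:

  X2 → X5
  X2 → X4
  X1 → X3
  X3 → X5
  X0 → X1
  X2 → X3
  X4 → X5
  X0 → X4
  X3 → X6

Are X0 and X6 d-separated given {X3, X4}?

Yes — X0 and X6 are d-separated given {X3, X4}.

5 paths connect X0 and X6; each must be blocked for d-separation to hold:
Path 1: X0 → X1 → X3 → X6
  X3 is a chain here and X3 is conditioned on, so the path is blocked at X3.
Path 2: X0 → X4 ← X2 → X3 → X6
  X3 is a chain here and X3 is conditioned on, so the path is blocked at X3.
Path 3: X0 → X4 ← X2 → X5 ← X3 → X6
  X5 is a collider here and neither X5 nor any of its descendants is conditioned on, so the collider stays closed — the path is blocked at X5.
Path 4: X0 → X4 → X5 ← X3 → X6
  X4 is a chain here and X4 is conditioned on, so the path is blocked at X4.
Path 5: X0 → X4 → X5 ← X2 → X3 → X6
  X4 is a chain here and X4 is conditioned on, so the path is blocked at X4.
All paths are blocked; X0 ⊥ X6 | {X3, X4} holds.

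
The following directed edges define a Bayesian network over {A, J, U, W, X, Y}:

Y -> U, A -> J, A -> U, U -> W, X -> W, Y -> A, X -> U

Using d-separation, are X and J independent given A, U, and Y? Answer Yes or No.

Yes

We examine all 4 paths between X and J:
  1. X → U ← A → J — U:collider[open]; A:fork[blocks] ⇒ blocked
  2. X → U ← Y → A → J — U:collider[open]; Y:fork[blocks]; A:chain[blocks] ⇒ blocked
  3. X → W ← U ← A → J — W:collider[blocks]; U:chain[blocks]; A:fork[blocks] ⇒ blocked
  4. X → W ← U ← Y → A → J — W:collider[blocks]; U:chain[blocks]; Y:fork[blocks]; A:chain[blocks] ⇒ blocked
Every path is blocked, so X and J are d-separated given {A, U, Y}.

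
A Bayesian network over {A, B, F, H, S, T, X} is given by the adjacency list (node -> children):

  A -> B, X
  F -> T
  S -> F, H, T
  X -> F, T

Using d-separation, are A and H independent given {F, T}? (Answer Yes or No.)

No — A and H are not d-separated given {F, T}.

Enumerating the 4 paths from A to H and testing each for blocking by {F, T}:
Path 1: A → X → F ← S → H
  X is a chain and X is not conditioned on; F is a collider and F is conditioned on, which opens it; S is a fork and S is not conditioned on — no node blocks this path, so it is active.
Path 2: A → X → F → T ← S → H
  F is a chain here and F is conditioned on, so the path is blocked at F.
Path 3: A → X → T ← S → H
  X is a chain and X is not conditioned on; T is a collider and T is conditioned on, which opens it; S is a fork and S is not conditioned on — no node blocks this path, so it is active.
Path 4: A → X → T ← F ← S → H
  F is a chain here and F is conditioned on, so the path is blocked at F.
Since the path A → X → F ← S → H is active, A and H are not d-separated given {F, T}.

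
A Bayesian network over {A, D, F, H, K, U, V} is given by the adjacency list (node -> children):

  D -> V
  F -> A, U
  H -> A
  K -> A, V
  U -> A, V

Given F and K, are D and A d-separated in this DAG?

Yes — D and A are d-separated given {F, K}.

There are 3 undirected paths between D and A; checking each against the conditioning set {F, K}:
  1. D → V ← K → A — V:collider[blocks]; K:fork[blocks] ⇒ blocked
  2. D → V ← U → A — V:collider[blocks]; U:fork[open] ⇒ blocked
  3. D → V ← U ← F → A — V:collider[blocks]; U:chain[open]; F:fork[blocks] ⇒ blocked
Every path is blocked, so D and A are d-separated given {F, K}.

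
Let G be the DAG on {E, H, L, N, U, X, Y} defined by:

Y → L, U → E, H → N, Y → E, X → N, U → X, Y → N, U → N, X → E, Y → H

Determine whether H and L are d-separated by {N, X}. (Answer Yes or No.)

No

Enumerating the 6 paths from H to L and testing each for blocking by {N, X}:
  1. H → N ← X ← U → E ← Y → L — N:collider[open]; X:chain[blocks]; U:fork[open]; E:collider[blocks]; Y:fork[open] ⇒ blocked
  2. H → N ← X → E ← Y → L — N:collider[open]; X:fork[blocks]; E:collider[blocks]; Y:fork[open] ⇒ blocked
  3. H → N ← U → X → E ← Y → L — N:collider[open]; U:fork[open]; X:chain[blocks]; E:collider[blocks]; Y:fork[open] ⇒ blocked
  4. H → N ← U → E ← Y → L — N:collider[open]; U:fork[open]; E:collider[blocks]; Y:fork[open] ⇒ blocked
  5. H → N ← Y → L — N:collider[open]; Y:fork[open] ⇒ active
  6. H ← Y → L — Y:fork[open] ⇒ active
At least one path is unblocked, so d-separation fails.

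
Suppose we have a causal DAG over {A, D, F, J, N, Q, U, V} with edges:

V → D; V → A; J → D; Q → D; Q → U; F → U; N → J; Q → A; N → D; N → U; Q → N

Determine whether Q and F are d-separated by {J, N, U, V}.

6 paths connect Q and F; each must be blocked for d-separation to hold:
Path 1: Q → A ← V → D ← J ← N → U ← F
  A is a collider here and neither A nor any of its descendants is conditioned on, so the collider stays closed — the path is blocked at A.
Path 2: Q → A ← V → D ← N → U ← F
  A is a collider here and neither A nor any of its descendants is conditioned on, so the collider stays closed — the path is blocked at A.
Path 3: Q → U ← F
  U is a collider and U is conditioned on, which opens it — no node blocks this path, so it is active.
Path 4: Q → D ← J ← N → U ← F
  D is a collider here and neither D nor any of its descendants is conditioned on, so the collider stays closed — the path is blocked at D.
Path 5: Q → D ← N → U ← F
  D is a collider here and neither D nor any of its descendants is conditioned on, so the collider stays closed — the path is blocked at D.
Path 6: Q → N → U ← F
  N is a chain here and N is conditioned on, so the path is blocked at N.
At least one path is unblocked, so d-separation fails.

No — Q and F are not d-separated given {J, N, U, V}.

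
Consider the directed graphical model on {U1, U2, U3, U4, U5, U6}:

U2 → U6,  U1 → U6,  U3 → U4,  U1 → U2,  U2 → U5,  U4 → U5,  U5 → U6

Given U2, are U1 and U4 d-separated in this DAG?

Yes — U1 and U4 are d-separated given {U2}.

4 paths connect U1 and U4; each must be blocked for d-separation to hold:
  1. U1 → U2 → U6 ← U5 ← U4 — U2:chain[blocks]; U6:collider[blocks]; U5:chain[open] ⇒ blocked
  2. U1 → U2 → U5 ← U4 — U2:chain[blocks]; U5:collider[blocks] ⇒ blocked
  3. U1 → U6 ← U2 → U5 ← U4 — U6:collider[blocks]; U2:fork[blocks]; U5:collider[blocks] ⇒ blocked
  4. U1 → U6 ← U5 ← U4 — U6:collider[blocks]; U5:chain[open] ⇒ blocked
Every path is blocked, so U1 and U4 are d-separated given {U2}.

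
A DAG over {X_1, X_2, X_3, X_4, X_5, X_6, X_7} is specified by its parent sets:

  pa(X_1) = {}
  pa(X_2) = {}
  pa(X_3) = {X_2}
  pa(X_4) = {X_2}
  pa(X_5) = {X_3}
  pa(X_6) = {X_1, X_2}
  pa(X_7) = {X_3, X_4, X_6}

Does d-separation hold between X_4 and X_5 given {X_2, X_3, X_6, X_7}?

There are 4 undirected paths between X_4 and X_5; checking each against the conditioning set {X_2, X_3, X_6, X_7}:
Path 1: X_4 → X_7 ← X_3 → X_5
  X_3 is a fork here and X_3 is conditioned on, so the path is blocked at X_3.
Path 2: X_4 → X_7 ← X_6 ← X_2 → X_3 → X_5
  X_6 is a chain here and X_6 is conditioned on, so the path is blocked at X_6.
Path 3: X_4 ← X_2 → X_3 → X_5
  X_2 is a fork here and X_2 is conditioned on, so the path is blocked at X_2.
Path 4: X_4 ← X_2 → X_6 → X_7 ← X_3 → X_5
  X_2 is a fork here and X_2 is conditioned on, so the path is blocked at X_2.
Since every path is blocked, d-separation holds.

Yes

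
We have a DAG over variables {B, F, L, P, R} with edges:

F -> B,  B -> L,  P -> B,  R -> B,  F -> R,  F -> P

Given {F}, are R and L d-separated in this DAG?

3 paths connect R and L; each must be blocked for d-separation to hold:
  1. R ← F → P → B → L — F:fork[blocks]; P:chain[open]; B:chain[open] ⇒ blocked
  2. R ← F → B → L — F:fork[blocks]; B:chain[open] ⇒ blocked
  3. R → B → L — B:chain[open] ⇒ active
Since the path R → B → L is active, R and L are not d-separated given {F}.

No — R and L are not d-separated given {F}.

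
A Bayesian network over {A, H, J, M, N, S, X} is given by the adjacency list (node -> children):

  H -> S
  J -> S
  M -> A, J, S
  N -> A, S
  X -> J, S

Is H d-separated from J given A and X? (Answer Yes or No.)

We examine all 4 paths between H and J:
Path 1: H → S ← M → J
  S is a collider here and neither S nor any of its descendants is conditioned on, so the collider stays closed — the path is blocked at S.
Path 2: H → S ← N → A ← M → J
  S is a collider here and neither S nor any of its descendants is conditioned on, so the collider stays closed — the path is blocked at S.
Path 3: H → S ← X → J
  S is a collider here and neither S nor any of its descendants is conditioned on, so the collider stays closed — the path is blocked at S.
Path 4: H → S ← J
  S is a collider here and neither S nor any of its descendants is conditioned on, so the collider stays closed — the path is blocked at S.
Since every path is blocked, d-separation holds.

Yes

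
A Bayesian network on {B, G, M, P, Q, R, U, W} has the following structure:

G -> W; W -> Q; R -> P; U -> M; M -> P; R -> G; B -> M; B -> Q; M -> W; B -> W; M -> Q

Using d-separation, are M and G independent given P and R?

There are 6 undirected paths between M and G; checking each against the conditioning set {P, R}:
Path 1: M → P ← R → G
  R is a fork here and R is conditioned on, so the path is blocked at R.
Path 2: M → Q ← W ← G
  Q is a collider here and neither Q nor any of its descendants is conditioned on, so the collider stays closed — the path is blocked at Q.
Path 3: M → Q ← B → W ← G
  Q is a collider here and neither Q nor any of its descendants is conditioned on, so the collider stays closed — the path is blocked at Q.
Path 4: M → W ← G
  W is a collider here and neither W nor any of its descendants is conditioned on, so the collider stays closed — the path is blocked at W.
Path 5: M ← B → Q ← W ← G
  Q is a collider here and neither Q nor any of its descendants is conditioned on, so the collider stays closed — the path is blocked at Q.
Path 6: M ← B → W ← G
  W is a collider here and neither W nor any of its descendants is conditioned on, so the collider stays closed — the path is blocked at W.
Since every path is blocked, d-separation holds.

Yes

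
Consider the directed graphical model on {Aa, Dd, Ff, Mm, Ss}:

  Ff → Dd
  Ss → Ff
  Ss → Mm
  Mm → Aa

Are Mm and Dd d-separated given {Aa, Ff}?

Yes

The only undirected path from Mm to Dd is:
  1. Mm ← Ss → Ff → Dd — Ss:fork[open]; Ff:chain[blocks] ⇒ blocked
All paths are blocked; Mm ⊥ Dd | {Aa, Ff} holds.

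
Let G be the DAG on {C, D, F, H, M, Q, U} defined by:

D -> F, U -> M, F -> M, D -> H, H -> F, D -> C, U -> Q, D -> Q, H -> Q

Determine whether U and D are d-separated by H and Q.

No

Enumerating the 6 paths from U to D and testing each for blocking by {H, Q}:
  1. U → M ← F ← H → Q ← D — M:collider[blocks]; F:chain[open]; H:fork[blocks]; Q:collider[open] ⇒ blocked
  2. U → M ← F ← H ← D — M:collider[blocks]; F:chain[open]; H:chain[blocks] ⇒ blocked
  3. U → M ← F ← D — M:collider[blocks]; F:chain[open] ⇒ blocked
  4. U → Q ← H → F ← D — Q:collider[open]; H:fork[blocks]; F:collider[blocks] ⇒ blocked
  5. U → Q ← H ← D — Q:collider[open]; H:chain[blocks] ⇒ blocked
  6. U → Q ← D — Q:collider[open] ⇒ active
Because an active path exists, U and D are not d-separated.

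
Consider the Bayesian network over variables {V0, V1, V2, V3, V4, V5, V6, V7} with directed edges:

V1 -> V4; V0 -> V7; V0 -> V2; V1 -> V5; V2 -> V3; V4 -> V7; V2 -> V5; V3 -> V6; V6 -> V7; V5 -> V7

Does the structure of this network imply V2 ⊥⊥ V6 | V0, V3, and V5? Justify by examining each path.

There are 4 undirected paths between V2 and V6; checking each against the conditioning set {V0, V3, V5}:
Path 1: V2 → V3 → V6
  V3 is a chain here and V3 is conditioned on, so the path is blocked at V3.
Path 2: V2 ← V0 → V7 ← V6
  V0 is a fork here and V0 is conditioned on, so the path is blocked at V0.
Path 3: V2 → V5 → V7 ← V6
  V5 is a chain here and V5 is conditioned on, so the path is blocked at V5.
Path 4: V2 → V5 ← V1 → V4 → V7 ← V6
  V7 is a collider here and neither V7 nor any of its descendants is conditioned on, so the collider stays closed — the path is blocked at V7.
Since every path is blocked, d-separation holds.

Yes — V2 and V6 are d-separated given {V0, V3, V5}.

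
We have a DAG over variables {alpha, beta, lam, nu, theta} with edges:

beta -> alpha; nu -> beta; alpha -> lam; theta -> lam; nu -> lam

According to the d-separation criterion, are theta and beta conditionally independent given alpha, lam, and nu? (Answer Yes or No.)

Yes

We examine all 2 paths between theta and beta:
Path 1: theta → lam ← alpha ← beta
  alpha is a chain here and alpha is conditioned on, so the path is blocked at alpha.
Path 2: theta → lam ← nu → beta
  nu is a fork here and nu is conditioned on, so the path is blocked at nu.
Every path is blocked, so theta and beta are d-separated given {alpha, lam, nu}.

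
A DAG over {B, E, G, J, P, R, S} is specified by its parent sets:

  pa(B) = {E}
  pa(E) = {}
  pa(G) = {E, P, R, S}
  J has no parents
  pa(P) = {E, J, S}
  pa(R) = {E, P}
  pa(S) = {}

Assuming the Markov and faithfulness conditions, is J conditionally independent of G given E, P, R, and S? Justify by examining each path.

Yes

We examine all 6 paths between J and G:
Path 1: J → P ← S → G
  S is a fork here and S is conditioned on, so the path is blocked at S.
Path 2: J → P ← E → G
  E is a fork here and E is conditioned on, so the path is blocked at E.
Path 3: J → P ← E → R → G
  E is a fork here and E is conditioned on, so the path is blocked at E.
Path 4: J → P → G
  P is a chain here and P is conditioned on, so the path is blocked at P.
Path 5: J → P → R ← E → G
  P is a chain here and P is conditioned on, so the path is blocked at P.
Path 6: J → P → R → G
  P is a chain here and P is conditioned on, so the path is blocked at P.
Since every path is blocked, d-separation holds.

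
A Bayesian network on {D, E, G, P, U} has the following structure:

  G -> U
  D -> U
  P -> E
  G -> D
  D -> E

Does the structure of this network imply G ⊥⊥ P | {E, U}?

We examine all 2 paths between G and P:
  1. G → D → E ← P — D:chain[open]; E:collider[open] ⇒ active
  2. G → U ← D → E ← P — U:collider[open]; D:fork[open]; E:collider[open] ⇒ active
At least one path is unblocked, so d-separation fails.

No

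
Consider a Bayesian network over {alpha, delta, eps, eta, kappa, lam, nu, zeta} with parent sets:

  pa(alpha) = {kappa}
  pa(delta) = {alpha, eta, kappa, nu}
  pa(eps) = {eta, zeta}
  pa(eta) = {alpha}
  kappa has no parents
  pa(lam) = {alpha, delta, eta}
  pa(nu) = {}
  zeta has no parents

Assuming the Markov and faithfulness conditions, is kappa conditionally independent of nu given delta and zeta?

6 paths connect kappa and nu; each must be blocked for d-separation to hold:
  1. kappa → delta ← nu — delta:collider[open] ⇒ active
  2. kappa → alpha → delta ← nu — alpha:chain[open]; delta:collider[open] ⇒ active
  3. kappa → alpha → lam ← delta ← nu — alpha:chain[open]; lam:collider[blocks]; delta:chain[blocks] ⇒ blocked
  4. kappa → alpha → lam ← eta → delta ← nu — alpha:chain[open]; lam:collider[blocks]; eta:fork[open]; delta:collider[open] ⇒ blocked
  5. kappa → alpha → eta → delta ← nu — alpha:chain[open]; eta:chain[open]; delta:collider[open] ⇒ active
  6. kappa → alpha → eta → lam ← delta ← nu — alpha:chain[open]; eta:chain[open]; lam:collider[blocks]; delta:chain[blocks] ⇒ blocked
At least one path is unblocked, so d-separation fails.

No — kappa and nu are not d-separated given {delta, zeta}.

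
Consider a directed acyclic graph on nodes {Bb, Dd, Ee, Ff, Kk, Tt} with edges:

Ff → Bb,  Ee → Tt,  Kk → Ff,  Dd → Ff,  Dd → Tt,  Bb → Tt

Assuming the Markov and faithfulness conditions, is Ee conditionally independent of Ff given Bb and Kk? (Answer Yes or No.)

There are 2 undirected paths between Ee and Ff; checking each against the conditioning set {Bb, Kk}:
Path 1: Ee → Tt ← Bb ← Ff
  Tt is a collider here and neither Tt nor any of its descendants is conditioned on, so the collider stays closed — the path is blocked at Tt.
Path 2: Ee → Tt ← Dd → Ff
  Tt is a collider here and neither Tt nor any of its descendants is conditioned on, so the collider stays closed — the path is blocked at Tt.
Since every path is blocked, d-separation holds.

Yes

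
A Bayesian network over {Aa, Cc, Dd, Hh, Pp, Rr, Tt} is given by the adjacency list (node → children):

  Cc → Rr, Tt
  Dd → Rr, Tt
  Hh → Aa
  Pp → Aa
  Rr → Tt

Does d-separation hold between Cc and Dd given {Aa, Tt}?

Enumerating the 4 paths from Cc to Dd and testing each for blocking by {Aa, Tt}:
  1. Cc → Rr ← Dd — Rr:collider[open] ⇒ active
  2. Cc → Rr → Tt ← Dd — Rr:chain[open]; Tt:collider[open] ⇒ active
  3. Cc → Tt ← Dd — Tt:collider[open] ⇒ active
  4. Cc → Tt ← Rr ← Dd — Tt:collider[open]; Rr:chain[open] ⇒ active
At least one path is unblocked, so d-separation fails.

No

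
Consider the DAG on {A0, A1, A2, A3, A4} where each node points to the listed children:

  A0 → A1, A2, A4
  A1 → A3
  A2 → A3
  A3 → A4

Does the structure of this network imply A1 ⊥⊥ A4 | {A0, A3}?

There are 4 undirected paths between A1 and A4; checking each against the conditioning set {A0, A3}:
Path 1: A1 ← A0 → A4
  A0 is a fork here and A0 is conditioned on, so the path is blocked at A0.
Path 2: A1 ← A0 → A2 → A3 → A4
  A0 is a fork here and A0 is conditioned on, so the path is blocked at A0.
Path 3: A1 → A3 → A4
  A3 is a chain here and A3 is conditioned on, so the path is blocked at A3.
Path 4: A1 → A3 ← A2 ← A0 → A4
  A0 is a fork here and A0 is conditioned on, so the path is blocked at A0.
Every path is blocked, so A1 and A4 are d-separated given {A0, A3}.

Yes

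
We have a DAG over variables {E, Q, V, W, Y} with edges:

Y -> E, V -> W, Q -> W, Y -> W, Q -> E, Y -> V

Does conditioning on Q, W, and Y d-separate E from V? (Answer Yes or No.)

4 paths connect E and V; each must be blocked for d-separation to hold:
  1. E ← Q → W ← Y → V — Q:fork[blocks]; W:collider[open]; Y:fork[blocks] ⇒ blocked
  2. E ← Q → W ← V — Q:fork[blocks]; W:collider[open] ⇒ blocked
  3. E ← Y → W ← V — Y:fork[blocks]; W:collider[open] ⇒ blocked
  4. E ← Y → V — Y:fork[blocks] ⇒ blocked
Every path is blocked, so E and V are d-separated given {Q, W, Y}.

Yes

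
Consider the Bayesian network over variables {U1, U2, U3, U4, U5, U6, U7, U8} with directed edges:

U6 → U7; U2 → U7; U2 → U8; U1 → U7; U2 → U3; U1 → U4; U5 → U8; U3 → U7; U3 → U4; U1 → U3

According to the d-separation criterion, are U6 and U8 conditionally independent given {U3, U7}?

No — U6 and U8 are not d-separated given {U3, U7}.

Enumerating the 4 paths from U6 to U8 and testing each for blocking by {U3, U7}:
Path 1: U6 → U7 ← U2 → U8
  U7 is a collider and U7 is conditioned on, which opens it; U2 is a fork and U2 is not conditioned on — no node blocks this path, so it is active.
Path 2: U6 → U7 ← U3 ← U2 → U8
  U3 is a chain here and U3 is conditioned on, so the path is blocked at U3.
Path 3: U6 → U7 ← U1 → U3 ← U2 → U8
  U7 is a collider and U7 is conditioned on, which opens it; U1 is a fork and U1 is not conditioned on; U3 is a collider and U3 is conditioned on, which opens it; U2 is a fork and U2 is not conditioned on — no node blocks this path, so it is active.
Path 4: U6 → U7 ← U1 → U4 ← U3 ← U2 → U8
  U4 is a collider here and neither U4 nor any of its descendants is conditioned on, so the collider stays closed — the path is blocked at U4.
Since the path U6 → U7 ← U2 → U8 is active, U6 and U8 are not d-separated given {U3, U7}.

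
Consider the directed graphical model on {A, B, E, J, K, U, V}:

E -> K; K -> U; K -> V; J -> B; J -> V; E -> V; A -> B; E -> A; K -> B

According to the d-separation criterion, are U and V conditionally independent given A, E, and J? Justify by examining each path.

No — U and V are not d-separated given {A, E, J}.

5 paths connect U and V; each must be blocked for d-separation to hold:
Path 1: U ← K → V
  K is a fork and K is not conditioned on — no node blocks this path, so it is active.
Path 2: U ← K ← E → V
  E is a fork here and E is conditioned on, so the path is blocked at E.
Path 3: U ← K ← E → A → B ← J → V
  E is a fork here and E is conditioned on, so the path is blocked at E.
Path 4: U ← K → B ← A ← E → V
  B is a collider here and neither B nor any of its descendants is conditioned on, so the collider stays closed — the path is blocked at B.
Path 5: U ← K → B ← J → V
  B is a collider here and neither B nor any of its descendants is conditioned on, so the collider stays closed — the path is blocked at B.
At least one path is unblocked, so d-separation fails.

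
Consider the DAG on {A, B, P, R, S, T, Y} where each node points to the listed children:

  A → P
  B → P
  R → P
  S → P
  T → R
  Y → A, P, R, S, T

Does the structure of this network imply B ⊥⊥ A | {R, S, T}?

Yes — B and A are d-separated given {R, S, T}.

We examine all 5 paths between B and A:
Path 1: B → P ← S ← Y → A
  P is a collider here and neither P nor any of its descendants is conditioned on, so the collider stays closed — the path is blocked at P.
Path 2: B → P ← A
  P is a collider here and neither P nor any of its descendants is conditioned on, so the collider stays closed — the path is blocked at P.
Path 3: B → P ← R ← T ← Y → A
  P is a collider here and neither P nor any of its descendants is conditioned on, so the collider stays closed — the path is blocked at P.
Path 4: B → P ← R ← Y → A
  P is a collider here and neither P nor any of its descendants is conditioned on, so the collider stays closed — the path is blocked at P.
Path 5: B → P ← Y → A
  P is a collider here and neither P nor any of its descendants is conditioned on, so the collider stays closed — the path is blocked at P.
Since every path is blocked, d-separation holds.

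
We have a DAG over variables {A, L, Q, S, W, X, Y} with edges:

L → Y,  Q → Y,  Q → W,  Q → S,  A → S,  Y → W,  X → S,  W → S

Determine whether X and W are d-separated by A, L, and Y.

3 paths connect X and W; each must be blocked for d-separation to hold:
Path 1: X → S ← Q → Y → W
  S is a collider here and neither S nor any of its descendants is conditioned on, so the collider stays closed — the path is blocked at S.
Path 2: X → S ← Q → W
  S is a collider here and neither S nor any of its descendants is conditioned on, so the collider stays closed — the path is blocked at S.
Path 3: X → S ← W
  S is a collider here and neither S nor any of its descendants is conditioned on, so the collider stays closed — the path is blocked at S.
Every path is blocked, so X and W are d-separated given {A, L, Y}.

Yes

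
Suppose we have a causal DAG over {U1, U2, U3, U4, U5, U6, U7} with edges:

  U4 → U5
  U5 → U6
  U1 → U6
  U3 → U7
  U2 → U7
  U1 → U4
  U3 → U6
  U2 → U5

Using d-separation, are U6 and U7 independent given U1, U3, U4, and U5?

Yes — U6 and U7 are d-separated given {U1, U3, U4, U5}.

Enumerating the 3 paths from U6 to U7 and testing each for blocking by {U1, U3, U4, U5}:
Path 1: U6 ← U5 ← U2 → U7
  U5 is a chain here and U5 is conditioned on, so the path is blocked at U5.
Path 2: U6 ← U1 → U4 → U5 ← U2 → U7
  U1 is a fork here and U1 is conditioned on, so the path is blocked at U1.
Path 3: U6 ← U3 → U7
  U3 is a fork here and U3 is conditioned on, so the path is blocked at U3.
Every path is blocked, so U6 and U7 are d-separated given {U1, U3, U4, U5}.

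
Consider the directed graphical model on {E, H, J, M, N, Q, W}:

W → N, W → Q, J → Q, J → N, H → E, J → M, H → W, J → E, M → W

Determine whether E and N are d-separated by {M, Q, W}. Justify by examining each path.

We examine all 6 paths between E and N:
  1. E ← H → W → N — H:fork[open]; W:chain[blocks] ⇒ blocked
  2. E ← H → W → Q ← J → N — H:fork[open]; W:chain[blocks]; Q:collider[open]; J:fork[open] ⇒ blocked
  3. E ← H → W ← M ← J → N — H:fork[open]; W:collider[open]; M:chain[blocks]; J:fork[open] ⇒ blocked
  4. E ← J → N — J:fork[open] ⇒ active
  5. E ← J → Q ← W → N — J:fork[open]; Q:collider[open]; W:fork[blocks] ⇒ blocked
  6. E ← J → M → W → N — J:fork[open]; M:chain[blocks]; W:chain[blocks] ⇒ blocked
At least one path is unblocked, so d-separation fails.

No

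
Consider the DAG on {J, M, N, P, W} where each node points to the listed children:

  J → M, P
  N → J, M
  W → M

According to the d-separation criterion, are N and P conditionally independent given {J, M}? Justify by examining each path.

Yes

2 paths connect N and P; each must be blocked for d-separation to hold:
Path 1: N → M ← J → P
  J is a fork here and J is conditioned on, so the path is blocked at J.
Path 2: N → J → P
  J is a chain here and J is conditioned on, so the path is blocked at J.
All paths are blocked; N ⊥ P | {J, M} holds.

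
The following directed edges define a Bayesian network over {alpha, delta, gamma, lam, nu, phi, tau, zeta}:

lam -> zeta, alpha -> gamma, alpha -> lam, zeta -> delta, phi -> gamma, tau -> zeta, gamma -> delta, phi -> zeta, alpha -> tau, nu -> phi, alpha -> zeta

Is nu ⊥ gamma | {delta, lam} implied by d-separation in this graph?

No

There are 5 undirected paths between nu and gamma; checking each against the conditioning set {delta, lam}:
Path 1: nu → phi → zeta ← lam ← alpha → gamma
  lam is a chain here and lam is conditioned on, so the path is blocked at lam.
Path 2: nu → phi → zeta → delta ← gamma
  phi is a chain and phi is not conditioned on; zeta is a chain and zeta is not conditioned on; delta is a collider and delta is conditioned on, which opens it — no node blocks this path, so it is active.
Path 3: nu → phi → zeta ← tau ← alpha → gamma
  phi is a chain and phi is not conditioned on; zeta is a collider and its descendant delta is conditioned on, which opens it; tau is a chain and tau is not conditioned on; alpha is a fork and alpha is not conditioned on — no node blocks this path, so it is active.
Path 4: nu → phi → zeta ← alpha → gamma
  phi is a chain and phi is not conditioned on; zeta is a collider and its descendant delta is conditioned on, which opens it; alpha is a fork and alpha is not conditioned on — no node blocks this path, so it is active.
Path 5: nu → phi → gamma
  phi is a chain and phi is not conditioned on — no node blocks this path, so it is active.
Because an active path exists, nu and gamma are not d-separated.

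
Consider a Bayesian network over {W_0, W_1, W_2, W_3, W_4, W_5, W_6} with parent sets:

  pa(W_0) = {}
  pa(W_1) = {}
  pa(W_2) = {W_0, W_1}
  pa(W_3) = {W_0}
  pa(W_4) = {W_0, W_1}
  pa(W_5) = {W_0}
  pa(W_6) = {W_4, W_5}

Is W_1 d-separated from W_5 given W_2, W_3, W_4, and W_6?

No

There are 4 undirected paths between W_1 and W_5; checking each against the conditioning set {W_2, W_3, W_4, W_6}:
  1. W_1 → W_4 → W_6 ← W_5 — W_4:chain[blocks]; W_6:collider[open] ⇒ blocked
  2. W_1 → W_4 ← W_0 → W_5 — W_4:collider[open]; W_0:fork[open] ⇒ active
  3. W_1 → W_2 ← W_0 → W_5 — W_2:collider[open]; W_0:fork[open] ⇒ active
  4. W_1 → W_2 ← W_0 → W_4 → W_6 ← W_5 — W_2:collider[open]; W_0:fork[open]; W_4:chain[blocks]; W_6:collider[open] ⇒ blocked
Since the path W_1 → W_4 ← W_0 → W_5 is active, W_1 and W_5 are not d-separated given {W_2, W_3, W_4, W_6}.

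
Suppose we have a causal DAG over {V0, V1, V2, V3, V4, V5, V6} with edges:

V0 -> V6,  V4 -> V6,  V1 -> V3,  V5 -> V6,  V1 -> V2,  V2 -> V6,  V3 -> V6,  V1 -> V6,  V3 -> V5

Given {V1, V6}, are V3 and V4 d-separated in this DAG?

There are 4 undirected paths between V3 and V4; checking each against the conditioning set {V1, V6}:
Path 1: V3 → V5 → V6 ← V4
  V5 is a chain and V5 is not conditioned on; V6 is a collider and V6 is conditioned on, which opens it — no node blocks this path, so it is active.
Path 2: V3 → V6 ← V4
  V6 is a collider and V6 is conditioned on, which opens it — no node blocks this path, so it is active.
Path 3: V3 ← V1 → V6 ← V4
  V1 is a fork here and V1 is conditioned on, so the path is blocked at V1.
Path 4: V3 ← V1 → V2 → V6 ← V4
  V1 is a fork here and V1 is conditioned on, so the path is blocked at V1.
At least one path is unblocked, so d-separation fails.

No — V3 and V4 are not d-separated given {V1, V6}.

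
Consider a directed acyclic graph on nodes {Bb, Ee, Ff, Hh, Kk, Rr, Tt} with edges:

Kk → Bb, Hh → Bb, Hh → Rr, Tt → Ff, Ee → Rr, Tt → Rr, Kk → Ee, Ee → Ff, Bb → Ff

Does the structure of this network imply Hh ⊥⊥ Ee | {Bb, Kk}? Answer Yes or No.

There are 6 undirected paths between Hh and Ee; checking each against the conditioning set {Bb, Kk}:
Path 1: Hh → Rr ← Tt → Ff ← Ee
  Rr is a collider here and neither Rr nor any of its descendants is conditioned on, so the collider stays closed — the path is blocked at Rr.
Path 2: Hh → Rr ← Tt → Ff ← Bb ← Kk → Ee
  Rr is a collider here and neither Rr nor any of its descendants is conditioned on, so the collider stays closed — the path is blocked at Rr.
Path 3: Hh → Rr ← Ee
  Rr is a collider here and neither Rr nor any of its descendants is conditioned on, so the collider stays closed — the path is blocked at Rr.
Path 4: Hh → Bb → Ff ← Tt → Rr ← Ee
  Bb is a chain here and Bb is conditioned on, so the path is blocked at Bb.
Path 5: Hh → Bb → Ff ← Ee
  Bb is a chain here and Bb is conditioned on, so the path is blocked at Bb.
Path 6: Hh → Bb ← Kk → Ee
  Kk is a fork here and Kk is conditioned on, so the path is blocked at Kk.
All paths are blocked; Hh ⊥ Ee | {Bb, Kk} holds.

Yes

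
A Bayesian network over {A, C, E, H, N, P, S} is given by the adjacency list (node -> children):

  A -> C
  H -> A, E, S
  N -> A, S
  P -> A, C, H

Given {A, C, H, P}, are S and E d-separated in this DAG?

Yes

There are 4 undirected paths between S and E; checking each against the conditioning set {A, C, H, P}:
Path 1: S ← H → E
  H is a fork here and H is conditioned on, so the path is blocked at H.
Path 2: S ← N → A ← P → H → E
  P is a fork here and P is conditioned on, so the path is blocked at P.
Path 3: S ← N → A ← H → E
  H is a fork here and H is conditioned on, so the path is blocked at H.
Path 4: S ← N → A → C ← P → H → E
  A is a chain here and A is conditioned on, so the path is blocked at A.
All paths are blocked; S ⊥ E | {A, C, H, P} holds.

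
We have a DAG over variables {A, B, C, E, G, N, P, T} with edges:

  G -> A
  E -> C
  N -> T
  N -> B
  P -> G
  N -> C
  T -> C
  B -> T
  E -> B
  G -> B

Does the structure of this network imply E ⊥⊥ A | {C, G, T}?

Yes

We examine all 5 paths between E and A:
  1. E → B ← G → A — B:collider[open]; G:fork[blocks] ⇒ blocked
  2. E → C ← T ← N → B ← G → A — C:collider[open]; T:chain[blocks]; N:fork[open]; B:collider[open]; G:fork[blocks] ⇒ blocked
  3. E → C ← T ← B ← G → A — C:collider[open]; T:chain[blocks]; B:chain[open]; G:fork[blocks] ⇒ blocked
  4. E → C ← N → T ← B ← G → A — C:collider[open]; N:fork[open]; T:collider[open]; B:chain[open]; G:fork[blocks] ⇒ blocked
  5. E → C ← N → B ← G → A — C:collider[open]; N:fork[open]; B:collider[open]; G:fork[blocks] ⇒ blocked
Since every path is blocked, d-separation holds.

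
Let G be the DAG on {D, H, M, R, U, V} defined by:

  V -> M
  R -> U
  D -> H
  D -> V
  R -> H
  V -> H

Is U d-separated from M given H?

No

There are 2 undirected paths between U and M; checking each against the conditioning set {H}:
Path 1: U ← R → H ← D → V → M
  R is a fork and R is not conditioned on; H is a collider and H is conditioned on, which opens it; D is a fork and D is not conditioned on; V is a chain and V is not conditioned on — no node blocks this path, so it is active.
Path 2: U ← R → H ← V → M
  R is a fork and R is not conditioned on; H is a collider and H is conditioned on, which opens it; V is a fork and V is not conditioned on — no node blocks this path, so it is active.
At least one path is unblocked, so d-separation fails.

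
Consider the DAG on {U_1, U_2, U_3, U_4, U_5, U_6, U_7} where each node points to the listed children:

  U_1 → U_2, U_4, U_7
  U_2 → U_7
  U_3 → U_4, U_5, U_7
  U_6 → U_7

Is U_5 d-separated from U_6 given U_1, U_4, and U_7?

No — U_5 and U_6 are not d-separated given {U_1, U_4, U_7}.

Enumerating the 3 paths from U_5 to U_6 and testing each for blocking by {U_1, U_4, U_7}:
Path 1: U_5 ← U_3 → U_4 ← U_1 → U_2 → U_7 ← U_6
  U_1 is a fork here and U_1 is conditioned on, so the path is blocked at U_1.
Path 2: U_5 ← U_3 → U_4 ← U_1 → U_7 ← U_6
  U_1 is a fork here and U_1 is conditioned on, so the path is blocked at U_1.
Path 3: U_5 ← U_3 → U_7 ← U_6
  U_3 is a fork and U_3 is not conditioned on; U_7 is a collider and U_7 is conditioned on, which opens it — no node blocks this path, so it is active.
Because an active path exists, U_5 and U_6 are not d-separated.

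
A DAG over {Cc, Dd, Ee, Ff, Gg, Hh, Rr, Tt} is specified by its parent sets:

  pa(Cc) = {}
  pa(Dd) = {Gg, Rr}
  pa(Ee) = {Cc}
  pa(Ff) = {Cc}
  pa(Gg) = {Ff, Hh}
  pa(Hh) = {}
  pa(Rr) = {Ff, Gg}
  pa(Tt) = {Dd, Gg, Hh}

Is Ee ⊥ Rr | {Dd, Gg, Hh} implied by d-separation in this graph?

No

We examine all 5 paths between Ee and Rr:
Path 1: Ee ← Cc → Ff → Gg → Dd ← Rr
  Gg is a chain here and Gg is conditioned on, so the path is blocked at Gg.
Path 2: Ee ← Cc → Ff → Gg → Tt ← Dd ← Rr
  Gg is a chain here and Gg is conditioned on, so the path is blocked at Gg.
Path 3: Ee ← Cc → Ff → Gg ← Hh → Tt ← Dd ← Rr
  Hh is a fork here and Hh is conditioned on, so the path is blocked at Hh.
Path 4: Ee ← Cc → Ff → Gg → Rr
  Gg is a chain here and Gg is conditioned on, so the path is blocked at Gg.
Path 5: Ee ← Cc → Ff → Rr
  Cc is a fork and Cc is not conditioned on; Ff is a chain and Ff is not conditioned on — no node blocks this path, so it is active.
Because an active path exists, Ee and Rr are not d-separated.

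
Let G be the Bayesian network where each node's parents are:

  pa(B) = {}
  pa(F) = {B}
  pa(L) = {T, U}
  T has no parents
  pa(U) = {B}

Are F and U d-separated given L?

No — F and U are not d-separated given {L}.

Only one path connects F and U:
Path 1: F ← B → U
  B is a fork and B is not conditioned on — no node blocks this path, so it is active.
At least one path is unblocked, so d-separation fails.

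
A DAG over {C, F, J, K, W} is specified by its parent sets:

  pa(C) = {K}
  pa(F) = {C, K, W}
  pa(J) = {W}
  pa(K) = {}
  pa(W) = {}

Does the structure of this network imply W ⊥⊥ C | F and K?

No

2 paths connect W and C; each must be blocked for d-separation to hold:
Path 1: W → F ← C
  F is a collider and F is conditioned on, which opens it — no node blocks this path, so it is active.
Path 2: W → F ← K → C
  K is a fork here and K is conditioned on, so the path is blocked at K.
Since the path W → F ← C is active, W and C are not d-separated given {F, K}.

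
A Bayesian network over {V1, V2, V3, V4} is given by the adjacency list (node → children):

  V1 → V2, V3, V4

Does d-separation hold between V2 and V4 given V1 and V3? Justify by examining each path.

Yes

The only undirected path from V2 to V4 is:
Path 1: V2 ← V1 → V4
  V1 is a fork here and V1 is conditioned on, so the path is blocked at V1.
Every path is blocked, so V2 and V4 are d-separated given {V1, V3}.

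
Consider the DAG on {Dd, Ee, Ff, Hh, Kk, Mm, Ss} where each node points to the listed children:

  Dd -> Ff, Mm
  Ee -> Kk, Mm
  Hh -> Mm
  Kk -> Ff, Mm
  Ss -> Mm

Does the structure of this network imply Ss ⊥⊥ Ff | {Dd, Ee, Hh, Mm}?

No

3 paths connect Ss and Ff; each must be blocked for d-separation to hold:
Path 1: Ss → Mm ← Dd → Ff
  Dd is a fork here and Dd is conditioned on, so the path is blocked at Dd.
Path 2: Ss → Mm ← Ee → Kk → Ff
  Ee is a fork here and Ee is conditioned on, so the path is blocked at Ee.
Path 3: Ss → Mm ← Kk → Ff
  Mm is a collider and Mm is conditioned on, which opens it; Kk is a fork and Kk is not conditioned on — no node blocks this path, so it is active.
At least one path is unblocked, so d-separation fails.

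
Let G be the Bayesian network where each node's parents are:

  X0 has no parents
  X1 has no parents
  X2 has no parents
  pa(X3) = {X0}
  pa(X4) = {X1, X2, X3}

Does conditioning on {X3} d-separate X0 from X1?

There is one path between X0 and X1:
Path 1: X0 → X3 → X4 ← X1
  X3 is a chain here and X3 is conditioned on, so the path is blocked at X3.
Since every path is blocked, d-separation holds.

Yes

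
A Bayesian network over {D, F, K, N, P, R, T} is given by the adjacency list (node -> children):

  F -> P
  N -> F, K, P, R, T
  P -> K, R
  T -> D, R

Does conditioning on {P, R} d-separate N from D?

5 paths connect N and D; each must be blocked for d-separation to hold:
Path 1: N → T → D
  T is a chain and T is not conditioned on — no node blocks this path, so it is active.
Path 2: N → K ← P → R ← T → D
  K is a collider here and neither K nor any of its descendants is conditioned on, so the collider stays closed — the path is blocked at K.
Path 3: N → F → P → R ← T → D
  P is a chain here and P is conditioned on, so the path is blocked at P.
Path 4: N → P → R ← T → D
  P is a chain here and P is conditioned on, so the path is blocked at P.
Path 5: N → R ← T → D
  R is a collider and R is conditioned on, which opens it; T is a fork and T is not conditioned on — no node blocks this path, so it is active.
Because an active path exists, N and D are not d-separated.

No — N and D are not d-separated given {P, R}.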